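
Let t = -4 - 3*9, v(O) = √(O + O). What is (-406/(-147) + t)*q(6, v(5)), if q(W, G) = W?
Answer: -1186/7 ≈ -169.43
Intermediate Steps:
v(O) = √2*√O (v(O) = √(2*O) = √2*√O)
t = -31 (t = -4 - 27 = -31)
(-406/(-147) + t)*q(6, v(5)) = (-406/(-147) - 31)*6 = (-406*(-1/147) - 31)*6 = (58/21 - 31)*6 = -593/21*6 = -1186/7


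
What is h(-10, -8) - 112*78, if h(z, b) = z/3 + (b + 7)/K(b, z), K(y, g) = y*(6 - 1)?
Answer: -1048717/120 ≈ -8739.3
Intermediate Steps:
K(y, g) = 5*y (K(y, g) = y*5 = 5*y)
h(z, b) = z/3 + (7 + b)/(5*b) (h(z, b) = z/3 + (b + 7)/((5*b)) = z*(⅓) + (7 + b)*(1/(5*b)) = z/3 + (7 + b)/(5*b))
h(-10, -8) - 112*78 = (⅕ + (⅓)*(-10) + (7/5)/(-8)) - 112*78 = (⅕ - 10/3 + (7/5)*(-⅛)) - 8736 = (⅕ - 10/3 - 7/40) - 8736 = -397/120 - 8736 = -1048717/120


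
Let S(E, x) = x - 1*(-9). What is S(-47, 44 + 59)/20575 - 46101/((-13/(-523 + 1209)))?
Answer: 650690260906/267475 ≈ 2.4327e+6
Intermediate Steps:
S(E, x) = 9 + x (S(E, x) = x + 9 = 9 + x)
S(-47, 44 + 59)/20575 - 46101/((-13/(-523 + 1209))) = (9 + (44 + 59))/20575 - 46101/((-13/(-523 + 1209))) = (9 + 103)*(1/20575) - 46101/((-13/686)) = 112*(1/20575) - 46101/((-13*1/686)) = 112/20575 - 46101/(-13/686) = 112/20575 - 46101*(-686/13) = 112/20575 + 31625286/13 = 650690260906/267475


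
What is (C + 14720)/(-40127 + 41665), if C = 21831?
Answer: 36551/1538 ≈ 23.765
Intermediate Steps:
(C + 14720)/(-40127 + 41665) = (21831 + 14720)/(-40127 + 41665) = 36551/1538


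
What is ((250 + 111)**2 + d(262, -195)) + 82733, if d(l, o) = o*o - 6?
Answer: 251073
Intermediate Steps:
d(l, o) = -6 + o**2 (d(l, o) = o**2 - 6 = -6 + o**2)
((250 + 111)**2 + d(262, -195)) + 82733 = ((250 + 111)**2 + (-6 + (-195)**2)) + 82733 = (361**2 + (-6 + 38025)) + 82733 = (130321 + 38019) + 82733 = 168340 + 82733 = 251073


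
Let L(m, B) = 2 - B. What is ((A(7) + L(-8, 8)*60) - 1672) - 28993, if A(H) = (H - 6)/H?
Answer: -217174/7 ≈ -31025.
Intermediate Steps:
A(H) = (-6 + H)/H
((A(7) + L(-8, 8)*60) - 1672) - 28993 = (((-6 + 7)/7 + (2 - 1*8)*60) - 1672) - 28993 = (((⅐)*1 + (2 - 8)*60) - 1672) - 28993 = ((⅐ - 6*60) - 1672) - 28993 = ((⅐ - 360) - 1672) - 28993 = (-2519/7 - 1672) - 28993 = -14223/7 - 28993 = -217174/7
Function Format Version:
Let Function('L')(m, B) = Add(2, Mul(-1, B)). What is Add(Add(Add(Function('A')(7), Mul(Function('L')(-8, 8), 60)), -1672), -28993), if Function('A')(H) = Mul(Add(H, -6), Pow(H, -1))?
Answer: Rational(-217174, 7) ≈ -31025.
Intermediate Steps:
Function('A')(H) = Mul(Pow(H, -1), Add(-6, H)) (Function('A')(H) = Mul(Add(-6, H), Pow(H, -1)) = Mul(Pow(H, -1), Add(-6, H)))
Add(Add(Add(Function('A')(7), Mul(Function('L')(-8, 8), 60)), -1672), -28993) = Add(Add(Add(Mul(Pow(7, -1), Add(-6, 7)), Mul(Add(2, Mul(-1, 8)), 60)), -1672), -28993) = Add(Add(Add(Mul(Rational(1, 7), 1), Mul(Add(2, -8), 60)), -1672), -28993) = Add(Add(Add(Rational(1, 7), Mul(-6, 60)), -1672), -28993) = Add(Add(Add(Rational(1, 7), -360), -1672), -28993) = Add(Add(Rational(-2519, 7), -1672), -28993) = Add(Rational(-14223, 7), -28993) = Rational(-217174, 7)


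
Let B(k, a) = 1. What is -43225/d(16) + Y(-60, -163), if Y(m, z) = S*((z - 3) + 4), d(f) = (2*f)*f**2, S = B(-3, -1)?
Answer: -1370329/8192 ≈ -167.28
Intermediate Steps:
S = 1
d(f) = 2*f**3
Y(m, z) = 1 + z (Y(m, z) = 1*((z - 3) + 4) = 1*((-3 + z) + 4) = 1*(1 + z) = 1 + z)
-43225/d(16) + Y(-60, -163) = -43225/(2*16**3) + (1 - 163) = -43225/(2*4096) - 162 = -43225/8192 - 162 = -1370329/8192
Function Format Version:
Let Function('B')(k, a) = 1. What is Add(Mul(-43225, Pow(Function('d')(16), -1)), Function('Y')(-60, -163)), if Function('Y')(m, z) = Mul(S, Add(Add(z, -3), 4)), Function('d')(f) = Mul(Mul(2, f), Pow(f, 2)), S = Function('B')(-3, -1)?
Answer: Rational(-1370329, 8192) ≈ -167.28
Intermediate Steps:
S = 1
Function('d')(f) = Mul(2, Pow(f, 3))
Function('Y')(m, z) = Add(1, z) (Function('Y')(m, z) = Mul(1, Add(Add(z, -3), 4)) = Mul(1, Add(Add(-3, z), 4)) = Mul(1, Add(1, z)) = Add(1, z))
Add(Mul(-43225, Pow(Function('d')(16), -1)), Function('Y')(-60, -163)) = Add(Mul(-43225, Pow(Mul(2, Pow(16, 3)), -1)), Add(1, -163)) = Add(Mul(-43225, Pow(Mul(2, 4096), -1)), -162) = Add(Mul(-43225, Pow(8192, -1)), -162) = Add(Mul(-43225, Rational(1, 8192)), -162) = Add(Rational(-43225, 8192), -162) = Rational(-1370329, 8192)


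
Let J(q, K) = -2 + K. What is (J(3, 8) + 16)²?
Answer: 484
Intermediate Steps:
(J(3, 8) + 16)² = ((-2 + 8) + 16)² = (6 + 16)² = 22² = 484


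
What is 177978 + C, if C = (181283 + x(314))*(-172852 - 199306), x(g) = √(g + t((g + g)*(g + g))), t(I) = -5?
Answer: -67465740736 - 372158*√309 ≈ -6.7472e+10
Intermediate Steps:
x(g) = √(-5 + g) (x(g) = √(g - 5) = √(-5 + g))
C = -67465918714 - 372158*√309 (C = (181283 + √(-5 + 314))*(-172852 - 199306) = (181283 + √309)*(-372158) = -67465918714 - 372158*√309 ≈ -6.7472e+10)
177978 + C = 177978 + (-67465918714 - 372158*√309) = -67465740736 - 372158*√309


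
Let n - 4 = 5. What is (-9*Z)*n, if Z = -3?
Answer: 243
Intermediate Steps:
n = 9 (n = 4 + 5 = 9)
(-9*Z)*n = -9*(-3)*9 = 27*9 = 243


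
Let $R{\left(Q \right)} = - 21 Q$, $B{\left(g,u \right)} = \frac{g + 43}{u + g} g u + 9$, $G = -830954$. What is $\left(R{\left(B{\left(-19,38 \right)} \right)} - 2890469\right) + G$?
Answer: $-3702460$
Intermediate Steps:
$B{\left(g,u \right)} = 9 + \frac{g u \left(43 + g\right)}{g + u}$ ($B{\left(g,u \right)} = \frac{43 + g}{g + u} g u + 9 = \frac{g \left(43 + g\right)}{g + u} u + 9 = \frac{g u \left(43 + g\right)}{g + u} + 9 = 9 + \frac{g u \left(43 + g\right)}{g + u}$)
$\left(R{\left(B{\left(-19,38 \right)} \right)} - 2890469\right) + G = \left(- 21 \frac{9 \left(-19\right) + 9 \cdot 38 + 38 \left(-19\right)^{2} + 43 \left(-19\right) 38}{-19 + 38} - 2890469\right) - 830954 = \left(- 21 \frac{-171 + 342 + 38 \cdot 361 - 31046}{19} - 2890469\right) - 830954 = \left(- 21 \frac{-171 + 342 + 13718 - 31046}{19} - 2890469\right) - 830954 = \left(- 21 \cdot \frac{1}{19} \left(-17157\right) - 2890469\right) - 830954 = \left(\left(-21\right) \left(-903\right) - 2890469\right) - 830954 = \left(18963 - 2890469\right) - 830954 = -2871506 - 830954 = -3702460$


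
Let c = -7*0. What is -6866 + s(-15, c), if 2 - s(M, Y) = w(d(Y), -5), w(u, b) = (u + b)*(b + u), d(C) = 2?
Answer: -6873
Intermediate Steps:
c = 0
w(u, b) = (b + u)**2 (w(u, b) = (b + u)*(b + u) = (b + u)**2)
s(M, Y) = -7 (s(M, Y) = 2 - (-5 + 2)**2 = 2 - 1*(-3)**2 = 2 - 1*9 = 2 - 9 = -7)
-6866 + s(-15, c) = -6866 - 7 = -6873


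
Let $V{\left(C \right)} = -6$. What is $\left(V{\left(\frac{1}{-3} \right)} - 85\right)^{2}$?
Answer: $8281$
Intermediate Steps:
$\left(V{\left(\frac{1}{-3} \right)} - 85\right)^{2} = \left(-6 - 85\right)^{2} = \left(-91\right)^{2} = 8281$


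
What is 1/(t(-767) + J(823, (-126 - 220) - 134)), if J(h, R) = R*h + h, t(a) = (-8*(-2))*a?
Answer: -1/406489 ≈ -2.4601e-6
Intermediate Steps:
t(a) = 16*a
J(h, R) = h + R*h
1/(t(-767) + J(823, (-126 - 220) - 134)) = 1/(16*(-767) + 823*(1 + ((-126 - 220) - 134))) = 1/(-12272 + 823*(1 + (-346 - 134))) = 1/(-12272 + 823*(1 - 480)) = 1/(-12272 + 823*(-479)) = 1/(-12272 - 394217) = 1/(-406489) = -1/406489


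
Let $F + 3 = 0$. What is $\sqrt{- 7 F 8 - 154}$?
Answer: $\sqrt{14} \approx 3.7417$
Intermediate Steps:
$F = -3$ ($F = -3 + 0 = -3$)
$\sqrt{- 7 F 8 - 154} = \sqrt{\left(-7\right) \left(-3\right) 8 - 154} = \sqrt{21 \cdot 8 - 154} = \sqrt{168 - 154} = \sqrt{14}$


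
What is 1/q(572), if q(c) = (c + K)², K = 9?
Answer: 1/337561 ≈ 2.9624e-6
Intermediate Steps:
q(c) = (9 + c)² (q(c) = (c + 9)² = (9 + c)²)
1/q(572) = 1/((9 + 572)²) = 1/(581²) = 1/337561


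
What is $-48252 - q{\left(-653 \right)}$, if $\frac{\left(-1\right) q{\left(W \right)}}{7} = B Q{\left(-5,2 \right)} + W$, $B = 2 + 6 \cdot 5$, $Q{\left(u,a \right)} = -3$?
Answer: $-53495$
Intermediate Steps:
$B = 32$ ($B = 2 + 30 = 32$)
$q{\left(W \right)} = 672 - 7 W$ ($q{\left(W \right)} = - 7 \left(32 \left(-3\right) + W\right) = - 7 \left(-96 + W\right) = 672 - 7 W$)
$-48252 - q{\left(-653 \right)} = -48252 - \left(672 - -4571\right) = -48252 - \left(672 + 4571\right) = -48252 - 5243 = -53495$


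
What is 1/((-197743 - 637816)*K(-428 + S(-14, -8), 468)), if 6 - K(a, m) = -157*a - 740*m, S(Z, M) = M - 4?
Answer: -1/231655390514 ≈ -4.3168e-12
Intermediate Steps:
S(Z, M) = -4 + M
K(a, m) = 6 + 157*a + 740*m (K(a, m) = 6 - (-157*a - 740*m) = 6 - (-740*m - 157*a) = 6 + (157*a + 740*m) = 6 + 157*a + 740*m)
1/((-197743 - 637816)*K(-428 + S(-14, -8), 468)) = 1/((-197743 - 637816)*(6 + 157*(-428 + (-4 - 8)) + 740*468)) = 1/((-835559)*(6 + 157*(-428 - 12) + 346320)) = -1/(835559*(6 + 157*(-440) + 346320)) = -1/(835559*(6 - 69080 + 346320)) = -1/835559/277246 = -1/835559*1/277246 = -1/231655390514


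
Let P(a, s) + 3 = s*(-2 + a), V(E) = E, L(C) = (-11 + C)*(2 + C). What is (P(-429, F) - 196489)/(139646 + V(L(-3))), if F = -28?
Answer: -46106/34915 ≈ -1.3205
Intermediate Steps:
P(a, s) = -3 + s*(-2 + a)
(P(-429, F) - 196489)/(139646 + V(L(-3))) = ((-3 - 2*(-28) - 429*(-28)) - 196489)/(139646 + (-22 + (-3)² - 9*(-3))) = ((-3 + 56 + 12012) - 196489)/(139646 + (-22 + 9 + 27)) = (12065 - 196489)/(139646 + 14) = -184424/139660 = -184424*1/139660 = -46106/34915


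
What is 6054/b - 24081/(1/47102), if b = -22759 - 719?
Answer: -4438372145215/3913 ≈ -1.1343e+9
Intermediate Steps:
b = -23478
6054/b - 24081/(1/47102) = 6054/(-23478) - 24081/(1/47102) = 6054*(-1/23478) - 24081/1/47102 = -1009/3913 - 24081*47102 = -1009/3913 - 1134263262 = -4438372145215/3913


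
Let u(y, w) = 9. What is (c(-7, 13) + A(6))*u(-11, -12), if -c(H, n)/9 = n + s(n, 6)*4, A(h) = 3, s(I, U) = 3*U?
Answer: -6858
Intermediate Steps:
c(H, n) = -648 - 9*n (c(H, n) = -9*(n + (3*6)*4) = -9*(n + 18*4) = -9*(n + 72) = -9*(72 + n) = -648 - 9*n)
(c(-7, 13) + A(6))*u(-11, -12) = ((-648 - 9*13) + 3)*9 = ((-648 - 117) + 3)*9 = (-765 + 3)*9 = -762*9 = -6858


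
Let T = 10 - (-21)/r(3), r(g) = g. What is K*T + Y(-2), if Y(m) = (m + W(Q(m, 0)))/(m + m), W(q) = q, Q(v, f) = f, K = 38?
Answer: 1293/2 ≈ 646.50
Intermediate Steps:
T = 17 (T = 10 - (-21)/3 = 10 - 1*(-7) = 10 + 7 = 17)
Y(m) = ½ (Y(m) = (m + 0)/(m + m) = m/((2*m)) = m*(1/(2*m)) = ½)
K*T + Y(-2) = 38*17 + ½ = 646 + ½ = 1293/2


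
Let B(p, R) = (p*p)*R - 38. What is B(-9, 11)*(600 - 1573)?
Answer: -829969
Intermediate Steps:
B(p, R) = -38 + R*p² (B(p, R) = p²*R - 38 = R*p² - 38 = -38 + R*p²)
B(-9, 11)*(600 - 1573) = (-38 + 11*(-9)²)*(600 - 1573) = (-38 + 11*81)*(-973) = (-38 + 891)*(-973) = 853*(-973) = -829969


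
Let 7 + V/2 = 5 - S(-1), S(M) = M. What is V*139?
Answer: -278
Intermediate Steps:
V = -2 (V = -14 + 2*(5 - 1*(-1)) = -14 + 2*(5 + 1) = -14 + 2*6 = -14 + 12 = -2)
V*139 = -2*139 = -278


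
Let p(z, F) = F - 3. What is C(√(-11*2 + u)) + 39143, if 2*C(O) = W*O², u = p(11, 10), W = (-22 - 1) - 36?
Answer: 79171/2 ≈ 39586.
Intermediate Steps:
W = -59 (W = -23 - 36 = -59)
p(z, F) = -3 + F
u = 7 (u = -3 + 10 = 7)
C(O) = -59*O²/2 (C(O) = (-59*O²)/2 = -59*O²/2)
C(√(-11*2 + u)) + 39143 = -59*(√(-11*2 + 7))²/2 + 39143 = -59*(√(-22 + 7))²/2 + 39143 = -59*(√(-15))²/2 + 39143 = -59*(I*√15)²/2 + 39143 = -59/2*(-15) + 39143 = 885/2 + 39143 = 79171/2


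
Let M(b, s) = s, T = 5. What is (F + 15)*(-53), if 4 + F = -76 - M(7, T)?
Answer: 3710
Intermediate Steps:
F = -85 (F = -4 + (-76 - 1*5) = -4 + (-76 - 5) = -4 - 81 = -85)
(F + 15)*(-53) = (-85 + 15)*(-53) = -70*(-53) = 3710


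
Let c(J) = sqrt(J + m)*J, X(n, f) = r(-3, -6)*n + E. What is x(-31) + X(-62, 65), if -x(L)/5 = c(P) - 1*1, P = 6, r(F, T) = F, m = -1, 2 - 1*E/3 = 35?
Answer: 92 - 30*sqrt(5) ≈ 24.918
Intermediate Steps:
E = -99 (E = 6 - 3*35 = 6 - 105 = -99)
X(n, f) = -99 - 3*n (X(n, f) = -3*n - 99 = -99 - 3*n)
c(J) = J*sqrt(-1 + J) (c(J) = sqrt(J - 1)*J = sqrt(-1 + J)*J = J*sqrt(-1 + J))
x(L) = 5 - 30*sqrt(5) (x(L) = -5*(6*sqrt(-1 + 6) - 1*1) = -5*(6*sqrt(5) - 1) = -5*(-1 + 6*sqrt(5)) = 5 - 30*sqrt(5))
x(-31) + X(-62, 65) = (5 - 30*sqrt(5)) + (-99 - 3*(-62)) = (5 - 30*sqrt(5)) + (-99 + 186) = (5 - 30*sqrt(5)) + 87 = 92 - 30*sqrt(5)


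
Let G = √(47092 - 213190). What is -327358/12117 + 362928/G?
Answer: -327358/12117 - 60488*I*√166098/27683 ≈ -27.016 - 890.51*I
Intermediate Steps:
G = I*√166098 (G = √(-166098) = I*√166098 ≈ 407.55*I)
-327358/12117 + 362928/G = -327358/12117 + 362928/((I*√166098)) = -327358*1/12117 + 362928*(-I*√166098/166098) = -327358/12117 - 60488*I*√166098/27683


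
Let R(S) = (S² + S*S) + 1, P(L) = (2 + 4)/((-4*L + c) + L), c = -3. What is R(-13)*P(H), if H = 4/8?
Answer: -452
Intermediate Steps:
H = ½ (H = 4*(⅛) = ½ ≈ 0.50000)
P(L) = 6/(-3 - 3*L) (P(L) = (2 + 4)/((-4*L - 3) + L) = 6/((-3 - 4*L) + L) = 6/(-3 - 3*L))
R(S) = 1 + 2*S² (R(S) = (S² + S²) + 1 = 2*S² + 1 = 1 + 2*S²)
R(-13)*P(H) = (1 + 2*(-13)²)*(-2/(1 + ½)) = (1 + 2*169)*(-2/3/2) = (1 + 338)*(-2*⅔) = 339*(-4/3) = -452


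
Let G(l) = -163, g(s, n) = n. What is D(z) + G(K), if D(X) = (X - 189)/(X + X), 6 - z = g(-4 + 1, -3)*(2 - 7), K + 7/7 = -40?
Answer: -152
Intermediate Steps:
K = -41 (K = -1 - 40 = -41)
z = -9 (z = 6 - (-3)*(2 - 7) = 6 - (-3)*(-5) = 6 - 1*15 = 6 - 15 = -9)
D(X) = (-189 + X)/(2*X) (D(X) = (-189 + X)/((2*X)) = (-189 + X)*(1/(2*X)) = (-189 + X)/(2*X))
D(z) + G(K) = (1/2)*(-189 - 9)/(-9) - 163 = (1/2)*(-1/9)*(-198) - 163 = 11 - 163 = -152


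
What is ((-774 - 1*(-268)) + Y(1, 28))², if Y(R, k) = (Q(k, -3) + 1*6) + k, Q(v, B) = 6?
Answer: 217156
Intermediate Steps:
Y(R, k) = 12 + k (Y(R, k) = (6 + 1*6) + k = (6 + 6) + k = 12 + k)
((-774 - 1*(-268)) + Y(1, 28))² = ((-774 - 1*(-268)) + (12 + 28))² = ((-774 + 268) + 40)² = (-506 + 40)² = (-466)² = 217156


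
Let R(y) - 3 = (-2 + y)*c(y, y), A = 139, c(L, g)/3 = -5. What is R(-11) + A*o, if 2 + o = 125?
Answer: 17295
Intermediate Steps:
o = 123 (o = -2 + 125 = 123)
c(L, g) = -15 (c(L, g) = 3*(-5) = -15)
R(y) = 33 - 15*y (R(y) = 3 + (-2 + y)*(-15) = 3 + (30 - 15*y) = 33 - 15*y)
R(-11) + A*o = (33 - 15*(-11)) + 139*123 = (33 + 165) + 17097 = 198 + 17097 = 17295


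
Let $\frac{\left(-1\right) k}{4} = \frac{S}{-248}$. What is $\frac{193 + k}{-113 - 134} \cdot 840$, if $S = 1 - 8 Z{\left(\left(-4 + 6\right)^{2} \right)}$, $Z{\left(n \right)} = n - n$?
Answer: $- \frac{5026140}{7657} \approx -656.41$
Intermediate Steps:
$Z{\left(n \right)} = 0$
$S = 1$ ($S = 1 - 0 = 1 + 0 = 1$)
$k = \frac{1}{62}$ ($k = - 4 \cdot 1 \frac{1}{-248} = - 4 \cdot 1 \left(- \frac{1}{248}\right) = \left(-4\right) \left(- \frac{1}{248}\right) = \frac{1}{62} \approx 0.016129$)
$\frac{193 + k}{-113 - 134} \cdot 840 = \frac{193 + \frac{1}{62}}{-113 - 134} \cdot 840 = \frac{11967}{62 \left(-247\right)} 840 = \frac{11967}{62} \left(- \frac{1}{247}\right) 840 = \left(- \frac{11967}{15314}\right) 840 = - \frac{5026140}{7657}$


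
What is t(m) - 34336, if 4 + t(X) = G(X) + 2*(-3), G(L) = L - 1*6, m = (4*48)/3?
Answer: -34288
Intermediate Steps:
m = 64 (m = 192*(⅓) = 64)
G(L) = -6 + L (G(L) = L - 6 = -6 + L)
t(X) = -16 + X (t(X) = -4 + ((-6 + X) + 2*(-3)) = -4 + ((-6 + X) - 6) = -4 + (-12 + X) = -16 + X)
t(m) - 34336 = (-16 + 64) - 34336 = 48 - 34336 = -34288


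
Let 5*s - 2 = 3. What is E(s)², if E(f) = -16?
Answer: 256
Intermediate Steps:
s = 1 (s = ⅖ + (⅕)*3 = ⅖ + ⅗ = 1)
E(s)² = (-16)² = 256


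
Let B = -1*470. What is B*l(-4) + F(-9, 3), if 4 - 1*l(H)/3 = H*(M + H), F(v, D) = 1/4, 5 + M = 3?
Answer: 112801/4 ≈ 28200.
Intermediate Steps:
M = -2 (M = -5 + 3 = -2)
F(v, D) = ¼
l(H) = 12 - 3*H*(-2 + H)
B = -470
B*l(-4) + F(-9, 3) = -470*(12 - 3*(-4)² + 6*(-4)) + ¼ = -470*(12 - 3*16 - 24) + ¼ = -470*(12 - 48 - 24) + ¼ = -470*(-60) + ¼ = 28200 + ¼ = 112801/4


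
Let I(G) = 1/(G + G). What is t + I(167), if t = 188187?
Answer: 62854459/334 ≈ 1.8819e+5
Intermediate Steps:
I(G) = 1/(2*G)
t + I(167) = 188187 + (½)/167 = 188187 + (½)*(1/167) = 188187 + 1/334 = 62854459/334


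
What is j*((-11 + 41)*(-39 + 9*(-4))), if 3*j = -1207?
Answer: 905250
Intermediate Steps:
j = -1207/3 (j = (1/3)*(-1207) = -1207/3 ≈ -402.33)
j*((-11 + 41)*(-39 + 9*(-4))) = -1207*(-11 + 41)*(-39 + 9*(-4))/3 = -12070*(-39 - 36) = -12070*(-75) = -1207/3*(-2250) = 905250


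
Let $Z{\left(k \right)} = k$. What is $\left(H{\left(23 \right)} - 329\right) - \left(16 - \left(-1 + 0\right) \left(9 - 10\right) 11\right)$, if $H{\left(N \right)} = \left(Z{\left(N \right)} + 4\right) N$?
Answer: $287$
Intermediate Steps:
$H{\left(N \right)} = N \left(4 + N\right)$ ($H{\left(N \right)} = \left(N + 4\right) N = \left(4 + N\right) N = N \left(4 + N\right)$)
$\left(H{\left(23 \right)} - 329\right) - \left(16 - \left(-1 + 0\right) \left(9 - 10\right) 11\right) = \left(23 \left(4 + 23\right) - 329\right) - \left(16 - \left(-1 + 0\right) \left(9 - 10\right) 11\right) = \left(23 \cdot 27 - 329\right) - \left(16 - \left(-1\right) \left(-1\right) 11\right) = \left(621 - 329\right) + \left(-16 + 1 \cdot 11\right) = 292 + \left(-16 + 11\right) = 292 - 5 = 287$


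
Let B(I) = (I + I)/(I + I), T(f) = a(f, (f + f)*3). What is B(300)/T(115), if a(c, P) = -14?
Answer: -1/14 ≈ -0.071429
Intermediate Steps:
T(f) = -14
B(I) = 1 (B(I) = (2*I)/((2*I)) = (2*I)*(1/(2*I)) = 1)
B(300)/T(115) = 1/(-14) = 1*(-1/14) = -1/14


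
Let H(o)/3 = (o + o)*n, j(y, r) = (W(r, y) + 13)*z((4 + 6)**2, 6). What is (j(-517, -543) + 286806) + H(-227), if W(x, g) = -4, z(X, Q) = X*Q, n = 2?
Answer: 289482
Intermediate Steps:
z(X, Q) = Q*X
j(y, r) = 5400 (j(y, r) = (-4 + 13)*(6*(4 + 6)**2) = 9*(6*10**2) = 9*(6*100) = 9*600 = 5400)
H(o) = 12*o (H(o) = 3*((o + o)*2) = 3*((2*o)*2) = 3*(4*o) = 12*o)
(j(-517, -543) + 286806) + H(-227) = (5400 + 286806) + 12*(-227) = 292206 - 2724 = 289482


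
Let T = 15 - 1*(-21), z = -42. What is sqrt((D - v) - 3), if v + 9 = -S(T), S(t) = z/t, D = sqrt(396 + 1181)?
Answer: sqrt(174 + 36*sqrt(1577))/6 ≈ 6.6742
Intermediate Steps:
T = 36 (T = 15 + 21 = 36)
D = sqrt(1577) ≈ 39.711
S(t) = -42/t
v = -47/6 (v = -9 - (-42)/36 = -9 - 1*(-7/6) = -9 + 7/6 = -47/6 ≈ -7.8333)
sqrt((D - v) - 3) = sqrt((sqrt(1577) - 1*(-47/6)) - 3) = sqrt((sqrt(1577) + 47/6) - 3) = sqrt((47/6 + sqrt(1577)) - 3) = sqrt(29/6 + sqrt(1577))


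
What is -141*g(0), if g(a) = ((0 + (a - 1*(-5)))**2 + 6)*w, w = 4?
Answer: -17484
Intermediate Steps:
g(a) = 24 + 4*(5 + a)**2 (g(a) = ((0 + (a - 1*(-5)))**2 + 6)*4 = ((0 + (a + 5))**2 + 6)*4 = ((0 + (5 + a))**2 + 6)*4 = ((5 + a)**2 + 6)*4 = (6 + (5 + a)**2)*4 = 24 + 4*(5 + a)**2)
-141*g(0) = -141*(24 + 4*(5 + 0)**2) = -141*(24 + 4*5**2) = -141*(24 + 4*25) = -141*(24 + 100) = -141*124 = -17484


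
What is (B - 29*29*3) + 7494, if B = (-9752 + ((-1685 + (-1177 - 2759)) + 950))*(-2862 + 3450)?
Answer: -8475753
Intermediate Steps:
B = -8480724 (B = (-9752 + ((-1685 - 3936) + 950))*588 = (-9752 + (-5621 + 950))*588 = (-9752 - 4671)*588 = -14423*588 = -8480724)
(B - 29*29*3) + 7494 = (-8480724 - 29*29*3) + 7494 = (-8480724 - 841*3) + 7494 = (-8480724 - 2523) + 7494 = -8483247 + 7494 = -8475753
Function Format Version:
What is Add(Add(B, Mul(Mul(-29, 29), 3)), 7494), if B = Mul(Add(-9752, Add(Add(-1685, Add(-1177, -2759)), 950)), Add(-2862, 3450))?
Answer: -8475753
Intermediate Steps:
B = -8480724 (B = Mul(Add(-9752, Add(Add(-1685, -3936), 950)), 588) = Mul(Add(-9752, Add(-5621, 950)), 588) = Mul(Add(-9752, -4671), 588) = Mul(-14423, 588) = -8480724)
Add(Add(B, Mul(Mul(-29, 29), 3)), 7494) = Add(Add(-8480724, Mul(Mul(-29, 29), 3)), 7494) = Add(Add(-8480724, Mul(-841, 3)), 7494) = Add(Add(-8480724, -2523), 7494) = Add(-8483247, 7494) = -8475753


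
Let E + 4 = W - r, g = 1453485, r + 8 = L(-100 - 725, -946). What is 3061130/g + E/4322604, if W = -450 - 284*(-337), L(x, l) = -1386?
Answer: 20261407880/9519454659 ≈ 2.1284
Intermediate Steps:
r = -1394 (r = -8 - 1386 = -1394)
W = 95258 (W = -450 + 95708 = 95258)
E = 96648 (E = -4 + (95258 - 1*(-1394)) = -4 + (95258 + 1394) = -4 + 96652 = 96648)
3061130/g + E/4322604 = 3061130/1453485 + 96648/4322604 = 3061130*(1/1453485) + 96648*(1/4322604) = 612226/290697 + 8054/360217 = 20261407880/9519454659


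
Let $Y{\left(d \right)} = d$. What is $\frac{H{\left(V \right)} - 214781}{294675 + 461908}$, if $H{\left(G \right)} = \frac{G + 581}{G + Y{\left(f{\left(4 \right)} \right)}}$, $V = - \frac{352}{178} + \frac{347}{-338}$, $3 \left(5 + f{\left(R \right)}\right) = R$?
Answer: $- \frac{129353545528}{455474314745} \approx -0.284$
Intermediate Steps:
$f{\left(R \right)} = -5 + \frac{R}{3}$
$V = - \frac{90371}{30082}$ ($V = \left(-352\right) \frac{1}{178} + 347 \left(- \frac{1}{338}\right) = - \frac{176}{89} - \frac{347}{338} = - \frac{90371}{30082} \approx -3.0042$)
$H{\left(G \right)} = \frac{581 + G}{- \frac{11}{3} + G}$ ($H{\left(G \right)} = \frac{G + 581}{G + \left(-5 + \frac{1}{3} \cdot 4\right)} = \frac{581 + G}{G + \left(-5 + \frac{4}{3}\right)} = \frac{581 + G}{G - \frac{11}{3}} = \frac{581 + G}{- \frac{11}{3} + G}$)
$\frac{H{\left(V \right)} - 214781}{294675 + 461908} = \frac{\frac{3 \left(581 - \frac{90371}{30082}\right)}{-11 + 3 \left(- \frac{90371}{30082}\right)} - 214781}{294675 + 461908} = \frac{3 \frac{1}{-11 - \frac{271113}{30082}} \cdot \frac{17387271}{30082} - 214781}{756583} = \left(3 \frac{1}{- \frac{602015}{30082}} \cdot \frac{17387271}{30082} - 214781\right) \frac{1}{756583} = \left(3 \left(- \frac{30082}{602015}\right) \frac{17387271}{30082} - 214781\right) \frac{1}{756583} = \left(- \frac{52161813}{602015} - 214781\right) \frac{1}{756583} = \left(- \frac{129353545528}{602015}\right) \frac{1}{756583} = - \frac{129353545528}{455474314745}$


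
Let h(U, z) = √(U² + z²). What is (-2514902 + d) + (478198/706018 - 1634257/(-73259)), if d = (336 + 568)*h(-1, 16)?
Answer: -65037503312421608/25861086331 + 904*√257 ≈ -2.5004e+6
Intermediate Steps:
d = 904*√257 (d = (336 + 568)*√((-1)² + 16²) = 904*√(1 + 256) = 904*√257 ≈ 14492.)
(-2514902 + d) + (478198/706018 - 1634257/(-73259)) = (-2514902 + 904*√257) + (478198/706018 - 1634257/(-73259)) = (-2514902 + 904*√257) + (478198*(1/706018) - 1634257*(-1/73259)) = (-2514902 + 904*√257) + (239099/353009 + 1634257/73259) = (-2514902 + 904*√257) + 594423582954/25861086331 = -65037503312421608/25861086331 + 904*√257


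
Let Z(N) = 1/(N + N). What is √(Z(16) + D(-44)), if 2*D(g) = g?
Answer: I*√1406/8 ≈ 4.6871*I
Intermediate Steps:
D(g) = g/2
Z(N) = 1/(2*N)
√(Z(16) + D(-44)) = √((½)/16 + (½)*(-44)) = √((½)*(1/16) - 22) = √(1/32 - 22) = √(-703/32) = I*√1406/8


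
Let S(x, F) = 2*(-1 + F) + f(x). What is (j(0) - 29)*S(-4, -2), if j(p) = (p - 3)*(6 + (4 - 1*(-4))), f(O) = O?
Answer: 710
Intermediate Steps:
j(p) = -42 + 14*p (j(p) = (-3 + p)*(6 + (4 + 4)) = (-3 + p)*(6 + 8) = (-3 + p)*14 = -42 + 14*p)
S(x, F) = -2 + x + 2*F (S(x, F) = 2*(-1 + F) + x = (-2 + 2*F) + x = -2 + x + 2*F)
(j(0) - 29)*S(-4, -2) = ((-42 + 14*0) - 29)*(-2 - 4 + 2*(-2)) = ((-42 + 0) - 29)*(-2 - 4 - 4) = (-42 - 29)*(-10) = -71*(-10) = 710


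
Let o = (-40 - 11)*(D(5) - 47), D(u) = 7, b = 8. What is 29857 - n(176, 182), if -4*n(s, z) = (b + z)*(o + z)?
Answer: 135402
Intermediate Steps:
o = 2040 (o = (-40 - 11)*(7 - 47) = -51*(-40) = 2040)
n(s, z) = -(8 + z)*(2040 + z)/4
29857 - n(176, 182) = 29857 - (-4080 - 512*182 - 1/4*182**2) = 29857 - (-4080 - 93184 - 1/4*33124) = 29857 - (-4080 - 93184 - 8281) = 29857 - 1*(-105545) = 29857 + 105545 = 135402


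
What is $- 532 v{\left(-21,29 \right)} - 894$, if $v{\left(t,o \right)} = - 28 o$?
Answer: $431090$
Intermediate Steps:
$- 532 v{\left(-21,29 \right)} - 894 = - 532 \left(\left(-28\right) 29\right) - 894 = \left(-532\right) \left(-812\right) - 894 = 431984 - 894 = 431090$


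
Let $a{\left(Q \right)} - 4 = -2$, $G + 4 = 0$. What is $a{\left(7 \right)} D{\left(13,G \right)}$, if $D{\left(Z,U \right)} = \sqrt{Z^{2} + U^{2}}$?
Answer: $2 \sqrt{185} \approx 27.203$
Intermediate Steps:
$G = -4$ ($G = -4 + 0 = -4$)
$a{\left(Q \right)} = 2$ ($a{\left(Q \right)} = 4 - 2 = 2$)
$D{\left(Z,U \right)} = \sqrt{U^{2} + Z^{2}}$
$a{\left(7 \right)} D{\left(13,G \right)} = 2 \sqrt{\left(-4\right)^{2} + 13^{2}} = 2 \sqrt{16 + 169} = 2 \sqrt{185}$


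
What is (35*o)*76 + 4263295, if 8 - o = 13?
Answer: 4249995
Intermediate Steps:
o = -5 (o = 8 - 1*13 = 8 - 13 = -5)
(35*o)*76 + 4263295 = (35*(-5))*76 + 4263295 = -175*76 + 4263295 = -13300 + 4263295 = 4249995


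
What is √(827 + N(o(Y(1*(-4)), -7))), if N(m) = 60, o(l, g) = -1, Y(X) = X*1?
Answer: √887 ≈ 29.783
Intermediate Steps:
Y(X) = X
√(827 + N(o(Y(1*(-4)), -7))) = √(827 + 60) = √887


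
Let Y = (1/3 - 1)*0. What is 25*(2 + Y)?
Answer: 50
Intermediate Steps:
Y = 0 (Y = (⅓ - 1)*0 = -⅔*0 = 0)
25*(2 + Y) = 25*(2 + 0) = 25*2 = 50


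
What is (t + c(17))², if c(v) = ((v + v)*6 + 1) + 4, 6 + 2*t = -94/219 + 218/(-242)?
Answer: 118425389169649/2808788004 ≈ 42162.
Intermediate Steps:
t = -194239/52998 (t = -3 + (-94/219 + 218/(-242))/2 = -3 + (-94*1/219 + 218*(-1/242))/2 = -3 + (-94/219 - 109/121)/2 = -3 + (½)*(-35245/26499) = -3 - 35245/52998 = -194239/52998 ≈ -3.6650)
c(v) = 5 + 12*v (c(v) = ((2*v)*6 + 1) + 4 = (12*v + 1) + 4 = (1 + 12*v) + 4 = 5 + 12*v)
(t + c(17))² = (-194239/52998 + (5 + 12*17))² = (-194239/52998 + (5 + 204))² = (-194239/52998 + 209)² = (10882343/52998)² = 118425389169649/2808788004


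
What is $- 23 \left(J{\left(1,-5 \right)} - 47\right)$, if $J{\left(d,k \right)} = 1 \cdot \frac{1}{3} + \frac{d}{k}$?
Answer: $\frac{16169}{15} \approx 1077.9$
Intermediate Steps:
$J{\left(d,k \right)} = \frac{1}{3} + \frac{d}{k}$ ($J{\left(d,k \right)} = 1 \cdot \frac{1}{3} + \frac{d}{k} = \frac{1}{3} + \frac{d}{k}$)
$- 23 \left(J{\left(1,-5 \right)} - 47\right) = - 23 \left(\frac{1 + \frac{1}{3} \left(-5\right)}{-5} - 47\right) = - 23 \left(- \frac{1 - \frac{5}{3}}{5} - 47\right) = - 23 \left(\left(- \frac{1}{5}\right) \left(- \frac{2}{3}\right) - 47\right) = - 23 \left(\frac{2}{15} - 47\right) = \left(-23\right) \left(- \frac{703}{15}\right) = \frac{16169}{15}$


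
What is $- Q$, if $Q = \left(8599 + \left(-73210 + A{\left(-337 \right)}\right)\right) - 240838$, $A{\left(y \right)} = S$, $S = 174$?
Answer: $305275$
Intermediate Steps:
$A{\left(y \right)} = 174$
$Q = -305275$ ($Q = \left(8599 + \left(-73210 + 174\right)\right) - 240838 = \left(8599 - 73036\right) - 240838 = -64437 - 240838 = -305275$)
$- Q = \left(-1\right) \left(-305275\right) = 305275$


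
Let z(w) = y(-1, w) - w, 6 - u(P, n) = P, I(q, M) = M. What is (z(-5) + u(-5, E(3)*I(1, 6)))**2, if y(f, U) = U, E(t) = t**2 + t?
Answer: 121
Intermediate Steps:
E(t) = t + t**2
u(P, n) = 6 - P
z(w) = 0 (z(w) = w - w = 0)
(z(-5) + u(-5, E(3)*I(1, 6)))**2 = (0 + (6 - 1*(-5)))**2 = (0 + (6 + 5))**2 = (0 + 11)**2 = 11**2 = 121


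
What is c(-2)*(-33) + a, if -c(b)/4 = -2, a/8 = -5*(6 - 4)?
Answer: -344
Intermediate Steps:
a = -80 (a = 8*(-5*(6 - 4)) = 8*(-5*2) = 8*(-10) = -80)
c(b) = 8 (c(b) = -4*(-2) = 8)
c(-2)*(-33) + a = 8*(-33) - 80 = -264 - 80 = -344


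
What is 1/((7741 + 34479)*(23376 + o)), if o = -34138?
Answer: -1/454371640 ≈ -2.2008e-9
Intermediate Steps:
1/((7741 + 34479)*(23376 + o)) = 1/((7741 + 34479)*(23376 - 34138)) = 1/(42220*(-10762)) = 1/(-454371640) = -1/454371640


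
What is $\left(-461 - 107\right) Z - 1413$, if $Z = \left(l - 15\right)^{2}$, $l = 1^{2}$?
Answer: $-112741$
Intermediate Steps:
$l = 1$
$Z = 196$ ($Z = \left(1 - 15\right)^{2} = \left(-14\right)^{2} = 196$)
$\left(-461 - 107\right) Z - 1413 = \left(-461 - 107\right) 196 - 1413 = \left(-568\right) 196 - 1413 = -111328 - 1413 = -112741$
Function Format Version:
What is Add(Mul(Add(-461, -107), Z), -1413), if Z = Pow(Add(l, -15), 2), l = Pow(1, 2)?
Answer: -112741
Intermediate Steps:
l = 1
Z = 196 (Z = Pow(Add(1, -15), 2) = Pow(-14, 2) = 196)
Add(Mul(Add(-461, -107), Z), -1413) = Add(Mul(Add(-461, -107), 196), -1413) = Add(Mul(-568, 196), -1413) = Add(-111328, -1413) = -112741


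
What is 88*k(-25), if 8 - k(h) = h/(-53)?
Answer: 35112/53 ≈ 662.49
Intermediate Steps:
k(h) = 8 + h/53 (k(h) = 8 - h/(-53) = 8 - h*(-1)/53 = 8 - (-1)*h/53 = 8 + h/53)
88*k(-25) = 88*(8 + (1/53)*(-25)) = 88*(8 - 25/53) = 88*(399/53) = 35112/53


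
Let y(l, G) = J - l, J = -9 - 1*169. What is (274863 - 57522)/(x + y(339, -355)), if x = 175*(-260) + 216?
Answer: -24149/5089 ≈ -4.7453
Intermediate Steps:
J = -178 (J = -9 - 169 = -178)
x = -45284 (x = -45500 + 216 = -45284)
y(l, G) = -178 - l
(274863 - 57522)/(x + y(339, -355)) = (274863 - 57522)/(-45284 + (-178 - 1*339)) = 217341/(-45284 + (-178 - 339)) = 217341/(-45284 - 517) = 217341/(-45801) = 217341*(-1/45801) = -24149/5089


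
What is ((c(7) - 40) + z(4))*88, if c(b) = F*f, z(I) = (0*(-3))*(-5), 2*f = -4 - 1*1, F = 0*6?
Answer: -3520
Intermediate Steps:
F = 0
f = -5/2 (f = (-4 - 1*1)/2 = (-4 - 1)/2 = (1/2)*(-5) = -5/2 ≈ -2.5000)
z(I) = 0 (z(I) = 0*(-5) = 0)
c(b) = 0 (c(b) = 0*(-5/2) = 0)
((c(7) - 40) + z(4))*88 = ((0 - 40) + 0)*88 = (-40 + 0)*88 = -40*88 = -3520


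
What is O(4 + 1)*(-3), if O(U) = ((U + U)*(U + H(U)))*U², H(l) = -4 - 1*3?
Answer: 1500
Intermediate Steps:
H(l) = -7 (H(l) = -4 - 3 = -7)
O(U) = 2*U³*(-7 + U) (O(U) = ((U + U)*(U - 7))*U² = ((2*U)*(-7 + U))*U² = (2*U*(-7 + U))*U² = 2*U³*(-7 + U))
O(4 + 1)*(-3) = (2*(4 + 1)³*(-7 + (4 + 1)))*(-3) = (2*5³*(-7 + 5))*(-3) = (2*125*(-2))*(-3) = -500*(-3) = 1500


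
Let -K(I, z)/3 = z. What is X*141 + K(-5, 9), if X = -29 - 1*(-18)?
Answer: -1578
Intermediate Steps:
X = -11 (X = -29 + 18 = -11)
K(I, z) = -3*z
X*141 + K(-5, 9) = -11*141 - 3*9 = -1551 - 27 = -1578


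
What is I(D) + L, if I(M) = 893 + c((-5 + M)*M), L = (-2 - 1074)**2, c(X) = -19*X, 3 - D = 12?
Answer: 1156275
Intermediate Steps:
D = -9 (D = 3 - 1*12 = 3 - 12 = -9)
L = 1157776 (L = (-1076)**2 = 1157776)
I(M) = 893 - 19*M*(-5 + M) (I(M) = 893 - 19*(-5 + M)*M = 893 - 19*M*(-5 + M))
I(D) + L = (893 - 19*(-9)*(-5 - 9)) + 1157776 = (893 - 19*(-9)*(-14)) + 1157776 = (893 - 2394) + 1157776 = -1501 + 1157776 = 1156275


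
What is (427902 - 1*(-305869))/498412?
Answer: 733771/498412 ≈ 1.4722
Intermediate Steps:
(427902 - 1*(-305869))/498412 = (427902 + 305869)*(1/498412) = 733771*(1/498412) = 733771/498412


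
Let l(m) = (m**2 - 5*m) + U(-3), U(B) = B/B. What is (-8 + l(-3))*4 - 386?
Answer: -318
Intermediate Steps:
U(B) = 1
l(m) = 1 + m**2 - 5*m (l(m) = (m**2 - 5*m) + 1 = 1 + m**2 - 5*m)
(-8 + l(-3))*4 - 386 = (-8 + (1 + (-3)**2 - 5*(-3)))*4 - 386 = (-8 + (1 + 9 + 15))*4 - 386 = (-8 + 25)*4 - 386 = 17*4 - 386 = 68 - 386 = -318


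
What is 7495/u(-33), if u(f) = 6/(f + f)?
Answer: -82445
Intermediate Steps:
u(f) = 3/f (u(f) = 6/((2*f)) = 6*(1/(2*f)) = 3/f)
7495/u(-33) = 7495/((3/(-33))) = 7495/((3*(-1/33))) = 7495/(-1/11) = 7495*(-11) = -82445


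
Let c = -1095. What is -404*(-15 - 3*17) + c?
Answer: 25569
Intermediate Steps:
-404*(-15 - 3*17) + c = -404*(-15 - 3*17) - 1095 = -404*(-15 - 51) - 1095 = -404*(-66) - 1095 = 26664 - 1095 = 25569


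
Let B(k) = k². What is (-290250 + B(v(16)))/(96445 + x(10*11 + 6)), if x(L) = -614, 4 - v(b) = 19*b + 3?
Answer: -198441/95831 ≈ -2.0707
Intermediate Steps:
v(b) = 1 - 19*b (v(b) = 4 - (19*b + 3) = 4 - (3 + 19*b) = 4 + (-3 - 19*b) = 1 - 19*b)
(-290250 + B(v(16)))/(96445 + x(10*11 + 6)) = (-290250 + (1 - 19*16)²)/(96445 - 614) = (-290250 + (1 - 304)²)/95831 = (-290250 + (-303)²)*(1/95831) = (-290250 + 91809)*(1/95831) = -198441*1/95831 = -198441/95831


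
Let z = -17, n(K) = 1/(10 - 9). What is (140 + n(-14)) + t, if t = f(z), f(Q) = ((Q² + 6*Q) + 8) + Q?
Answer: 319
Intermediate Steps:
n(K) = 1 (n(K) = 1/1 = 1)
f(Q) = 8 + Q² + 7*Q (f(Q) = (8 + Q² + 6*Q) + Q = 8 + Q² + 7*Q)
t = 178 (t = 8 + (-17)² + 7*(-17) = 8 + 289 - 119 = 178)
(140 + n(-14)) + t = (140 + 1) + 178 = 141 + 178 = 319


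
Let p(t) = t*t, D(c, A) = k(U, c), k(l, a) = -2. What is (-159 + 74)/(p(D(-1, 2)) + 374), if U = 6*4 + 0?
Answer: -85/378 ≈ -0.22487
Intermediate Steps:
U = 24 (U = 24 + 0 = 24)
D(c, A) = -2
p(t) = t²
(-159 + 74)/(p(D(-1, 2)) + 374) = (-159 + 74)/((-2)² + 374) = -85/(4 + 374) = -85/378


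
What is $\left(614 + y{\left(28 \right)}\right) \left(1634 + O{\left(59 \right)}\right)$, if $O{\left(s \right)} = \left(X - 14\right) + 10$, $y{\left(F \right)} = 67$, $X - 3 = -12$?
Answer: $1103901$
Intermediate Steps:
$X = -9$ ($X = 3 - 12 = -9$)
$O{\left(s \right)} = -13$ ($O{\left(s \right)} = \left(-9 - 14\right) + 10 = -23 + 10 = -13$)
$\left(614 + y{\left(28 \right)}\right) \left(1634 + O{\left(59 \right)}\right) = \left(614 + 67\right) \left(1634 - 13\right) = 681 \cdot 1621 = 1103901$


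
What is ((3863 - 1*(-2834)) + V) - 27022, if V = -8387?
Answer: -28712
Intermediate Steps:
((3863 - 1*(-2834)) + V) - 27022 = ((3863 - 1*(-2834)) - 8387) - 27022 = ((3863 + 2834) - 8387) - 27022 = (6697 - 8387) - 27022 = -1690 - 27022 = -28712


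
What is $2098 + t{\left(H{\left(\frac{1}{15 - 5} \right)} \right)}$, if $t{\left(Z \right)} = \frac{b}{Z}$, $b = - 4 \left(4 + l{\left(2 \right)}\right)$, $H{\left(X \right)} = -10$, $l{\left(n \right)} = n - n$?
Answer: $\frac{10498}{5} \approx 2099.6$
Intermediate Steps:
$l{\left(n \right)} = 0$
$b = -16$ ($b = - 4 \left(4 + 0\right) = \left(-4\right) 4 = -16$)
$t{\left(Z \right)} = - \frac{16}{Z}$
$2098 + t{\left(H{\left(\frac{1}{15 - 5} \right)} \right)} = 2098 - \frac{16}{-10} = 2098 - - \frac{8}{5} = 2098 + \frac{8}{5} = \frac{10498}{5}$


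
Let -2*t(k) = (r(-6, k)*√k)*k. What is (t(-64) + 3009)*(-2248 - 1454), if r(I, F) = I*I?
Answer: -11139318 - 34117632*I ≈ -1.1139e+7 - 3.4118e+7*I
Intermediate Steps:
r(I, F) = I²
t(k) = -18*k^(3/2) (t(k) = -(-6)²*√k*k/2 = -36*√k*k/2 = -18*k^(3/2))
(t(-64) + 3009)*(-2248 - 1454) = (-(-9216)*I + 3009)*(-2248 - 1454) = (-(-9216)*I + 3009)*(-3702) = (9216*I + 3009)*(-3702) = (3009 + 9216*I)*(-3702) = -11139318 - 34117632*I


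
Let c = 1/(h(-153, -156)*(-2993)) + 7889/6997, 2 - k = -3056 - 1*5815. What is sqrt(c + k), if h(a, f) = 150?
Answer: sqrt(3502719452250171753378)/628260630 ≈ 94.203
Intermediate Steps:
k = 8873 (k = 2 - (-3056 - 1*5815) = 2 - (-3056 - 5815) = 2 - 1*(-8871) = 2 + 8871 = 8873)
c = 3541759553/3141303150 (c = 1/(150*(-2993)) + 7889/6997 = (1/150)*(-1/2993) + 7889*(1/6997) = -1/448950 + 7889/6997 = 3541759553/3141303150 ≈ 1.1275)
sqrt(c + k) = sqrt(3541759553/3141303150 + 8873) = sqrt(27876324609503/3141303150) = sqrt(3502719452250171753378)/628260630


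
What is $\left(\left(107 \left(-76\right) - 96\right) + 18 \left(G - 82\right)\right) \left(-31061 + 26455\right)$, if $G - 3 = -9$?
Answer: $45194072$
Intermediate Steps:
$G = -6$ ($G = 3 - 9 = -6$)
$\left(\left(107 \left(-76\right) - 96\right) + 18 \left(G - 82\right)\right) \left(-31061 + 26455\right) = \left(\left(107 \left(-76\right) - 96\right) + 18 \left(-6 - 82\right)\right) \left(-31061 + 26455\right) = \left(\left(-8132 - 96\right) + 18 \left(-88\right)\right) \left(-4606\right) = \left(-8228 - 1584\right) \left(-4606\right) = \left(-9812\right) \left(-4606\right) = 45194072$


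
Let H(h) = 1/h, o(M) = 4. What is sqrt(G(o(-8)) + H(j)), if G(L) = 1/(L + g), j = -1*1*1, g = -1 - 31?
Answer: I*sqrt(203)/14 ≈ 1.0177*I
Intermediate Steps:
g = -32
j = -1 (j = -1*1 = -1)
G(L) = 1/(-32 + L) (G(L) = 1/(L - 32) = 1/(-32 + L))
H(h) = 1/h
sqrt(G(o(-8)) + H(j)) = sqrt(1/(-32 + 4) + 1/(-1)) = sqrt(1/(-28) - 1) = sqrt(-1/28 - 1) = sqrt(-29/28) = I*sqrt(203)/14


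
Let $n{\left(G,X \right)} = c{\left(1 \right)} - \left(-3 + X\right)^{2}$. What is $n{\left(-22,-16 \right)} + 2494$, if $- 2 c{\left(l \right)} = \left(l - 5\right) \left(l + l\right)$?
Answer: $2137$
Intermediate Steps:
$c{\left(l \right)} = - l \left(-5 + l\right)$ ($c{\left(l \right)} = - \frac{\left(l - 5\right) \left(l + l\right)}{2} = - \frac{\left(-5 + l\right) 2 l}{2} = - \frac{2 l \left(-5 + l\right)}{2} = - l \left(-5 + l\right)$)
$n{\left(G,X \right)} = 4 - \left(-3 + X\right)^{2}$ ($n{\left(G,X \right)} = 1 \left(5 - 1\right) - \left(-3 + X\right)^{2} = 1 \cdot 4 - \left(-3 + X\right)^{2} = 4 - \left(-3 + X\right)^{2}$)
$n{\left(-22,-16 \right)} + 2494 = \left(4 - \left(-3 - 16\right)^{2}\right) + 2494 = \left(4 - \left(-19\right)^{2}\right) + 2494 = \left(4 - 361\right) + 2494 = -357 + 2494 = 2137$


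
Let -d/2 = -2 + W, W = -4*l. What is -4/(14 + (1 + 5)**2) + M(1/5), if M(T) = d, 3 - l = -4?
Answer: 1498/25 ≈ 59.920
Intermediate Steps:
l = 7 (l = 3 - 1*(-4) = 3 + 4 = 7)
W = -28 (W = -4*7 = -28)
d = 60 (d = -2*(-2 - 28) = -2*(-30) = 60)
M(T) = 60
-4/(14 + (1 + 5)**2) + M(1/5) = -4/(14 + (1 + 5)**2) + 60 = -4/(14 + 6**2) + 60 = -4/(14 + 36) + 60 = -4/50 + 60 = -4*1/50 + 60 = -2/25 + 60 = 1498/25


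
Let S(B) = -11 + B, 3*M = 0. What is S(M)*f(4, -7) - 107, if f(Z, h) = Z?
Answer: -151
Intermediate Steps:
M = 0 (M = (⅓)*0 = 0)
S(M)*f(4, -7) - 107 = (-11 + 0)*4 - 107 = -11*4 - 107 = -44 - 107 = -151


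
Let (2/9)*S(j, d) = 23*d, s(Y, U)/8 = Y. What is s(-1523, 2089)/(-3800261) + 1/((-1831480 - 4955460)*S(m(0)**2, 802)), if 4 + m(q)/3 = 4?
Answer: 6864021228418459/2140928446484959380 ≈ 0.0032061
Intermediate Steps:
s(Y, U) = 8*Y
m(q) = 0 (m(q) = -12 + 3*4 = -12 + 12 = 0)
S(j, d) = 207*d/2 (S(j, d) = 9*(23*d)/2 = 207*d/2)
s(-1523, 2089)/(-3800261) + 1/((-1831480 - 4955460)*S(m(0)**2, 802)) = (8*(-1523))/(-3800261) + 1/((-1831480 - 4955460)*(((207/2)*802))) = -12184*(-1/3800261) + 1/(-6786940*83007) = 12184/3800261 - 1/6786940*1/83007 = 12184/3800261 - 1/563363528580 = 6864021228418459/2140928446484959380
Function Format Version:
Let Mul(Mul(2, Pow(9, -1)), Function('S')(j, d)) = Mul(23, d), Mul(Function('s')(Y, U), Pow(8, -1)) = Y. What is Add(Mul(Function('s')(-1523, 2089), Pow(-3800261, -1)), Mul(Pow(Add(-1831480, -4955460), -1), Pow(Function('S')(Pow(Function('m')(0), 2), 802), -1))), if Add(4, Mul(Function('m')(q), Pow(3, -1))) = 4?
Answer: Rational(6864021228418459, 2140928446484959380) ≈ 0.0032061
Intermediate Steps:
Function('s')(Y, U) = Mul(8, Y)
Function('m')(q) = 0 (Function('m')(q) = Add(-12, Mul(3, 4)) = Add(-12, 12) = 0)
Function('S')(j, d) = Mul(Rational(207, 2), d) (Function('S')(j, d) = Mul(Rational(9, 2), Mul(23, d)) = Mul(Rational(207, 2), d))
Add(Mul(Function('s')(-1523, 2089), Pow(-3800261, -1)), Mul(Pow(Add(-1831480, -4955460), -1), Pow(Function('S')(Pow(Function('m')(0), 2), 802), -1))) = Add(Mul(Mul(8, -1523), Pow(-3800261, -1)), Mul(Pow(Add(-1831480, -4955460), -1), Pow(Mul(Rational(207, 2), 802), -1))) = Add(Mul(-12184, Rational(-1, 3800261)), Mul(Pow(-6786940, -1), Pow(83007, -1))) = Add(Rational(12184, 3800261), Mul(Rational(-1, 6786940), Rational(1, 83007))) = Add(Rational(12184, 3800261), Rational(-1, 563363528580)) = Rational(6864021228418459, 2140928446484959380)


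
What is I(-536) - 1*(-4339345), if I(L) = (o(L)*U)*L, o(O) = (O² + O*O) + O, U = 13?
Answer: -3995682863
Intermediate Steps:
o(O) = O + 2*O² (o(O) = (O² + O²) + O = 2*O² + O = O + 2*O²)
I(L) = 13*L²*(1 + 2*L) (I(L) = ((L*(1 + 2*L))*13)*L = (13*L*(1 + 2*L))*L = 13*L²*(1 + 2*L))
I(-536) - 1*(-4339345) = (-536)²*(13 + 26*(-536)) - 1*(-4339345) = 287296*(13 - 13936) + 4339345 = 287296*(-13923) + 4339345 = -4000022208 + 4339345 = -3995682863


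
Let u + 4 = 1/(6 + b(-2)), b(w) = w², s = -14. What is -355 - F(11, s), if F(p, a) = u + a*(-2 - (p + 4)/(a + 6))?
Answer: -7057/20 ≈ -352.85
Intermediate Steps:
u = -39/10 (u = -4 + 1/(6 + (-2)²) = -4 + 1/(6 + 4) = -4 + 1/10 = -4 + ⅒ = -39/10 ≈ -3.9000)
F(p, a) = -39/10 + a*(-2 - (4 + p)/(6 + a)) (F(p, a) = -39/10 + a*(-2 - (p + 4)/(a + 6)) = -39/10 + a*(-2 - (4 + p)/(6 + a)))
-355 - F(11, s) = -355 - (-234 - 199*(-14) - 20*(-14)² - 10*(-14)*11)/(10*(6 - 14)) = -355 - (-234 + 2786 - 20*196 + 1540)/(10*(-8)) = -355 - (-1)*(-234 + 2786 - 3920 + 1540)/(10*8) = -355 - (-1)*172/(10*8) = -355 - 1*(-43/20) = -355 + 43/20 = -7057/20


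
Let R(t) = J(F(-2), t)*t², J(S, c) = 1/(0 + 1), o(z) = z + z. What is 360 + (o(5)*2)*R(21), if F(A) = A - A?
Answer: 9180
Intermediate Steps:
o(z) = 2*z
F(A) = 0
J(S, c) = 1 (J(S, c) = 1/1 = 1)
R(t) = t² (R(t) = 1*t² = t²)
360 + (o(5)*2)*R(21) = 360 + ((2*5)*2)*21² = 360 + (10*2)*441 = 360 + 20*441 = 360 + 8820 = 9180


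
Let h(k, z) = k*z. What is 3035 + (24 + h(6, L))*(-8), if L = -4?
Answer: 3035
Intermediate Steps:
3035 + (24 + h(6, L))*(-8) = 3035 + (24 + 6*(-4))*(-8) = 3035 + (24 - 24)*(-8) = 3035 + 0*(-8) = 3035 + 0 = 3035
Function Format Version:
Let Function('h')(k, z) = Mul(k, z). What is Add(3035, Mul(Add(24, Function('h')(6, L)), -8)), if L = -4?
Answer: 3035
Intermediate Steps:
Add(3035, Mul(Add(24, Function('h')(6, L)), -8)) = Add(3035, Mul(Add(24, Mul(6, -4)), -8)) = Add(3035, Mul(Add(24, -24), -8)) = Add(3035, Mul(0, -8)) = Add(3035, 0) = 3035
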